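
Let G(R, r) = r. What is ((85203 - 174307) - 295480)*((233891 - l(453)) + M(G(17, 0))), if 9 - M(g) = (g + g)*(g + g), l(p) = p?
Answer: -89779981048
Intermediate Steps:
M(g) = 9 - 4*g² (M(g) = 9 - (g + g)*(g + g) = 9 - 2*g*2*g = 9 - 4*g²)
((85203 - 174307) - 295480)*((233891 - l(453)) + M(G(17, 0))) = ((85203 - 174307) - 295480)*((233891 - 1*453) + (9 - 4*0²)) = (-89104 - 295480)*((233891 - 453) + (9 - 4*0)) = -384584*(233438 + (9 + 0)) = -384584*(233438 + 9) = -384584*233447 = -89779981048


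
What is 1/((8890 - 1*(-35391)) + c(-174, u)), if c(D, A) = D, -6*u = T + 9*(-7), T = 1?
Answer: 1/44107 ≈ 2.2672e-5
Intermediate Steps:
u = 31/3 (u = -(1 + 9*(-7))/6 = -(1 - 63)/6 = -1/6*(-62) = 31/3 ≈ 10.333)
1/((8890 - 1*(-35391)) + c(-174, u)) = 1/((8890 - 1*(-35391)) - 174) = 1/((8890 + 35391) - 174) = 1/(44281 - 174) = 1/44107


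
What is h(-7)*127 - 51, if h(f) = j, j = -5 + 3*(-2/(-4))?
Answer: -991/2 ≈ -495.50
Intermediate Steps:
j = -7/2 (j = -5 + 3*(-2*(-1/4)) = -5 + 3*(1/2) = -5 + 3/2 = -7/2 ≈ -3.5000)
h(f) = -7/2
h(-7)*127 - 51 = -7/2*127 - 51 = -889/2 - 51 = -991/2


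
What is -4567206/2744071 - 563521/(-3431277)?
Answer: -14125007268071/9415667708667 ≈ -1.5002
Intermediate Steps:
-4567206/2744071 - 563521/(-3431277) = -4567206*1/2744071 - 563521*(-1/3431277) = -4567206/2744071 + 563521/3431277 = -14125007268071/9415667708667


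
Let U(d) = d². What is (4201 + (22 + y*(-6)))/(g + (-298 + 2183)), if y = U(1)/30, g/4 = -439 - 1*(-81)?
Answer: 7038/755 ≈ 9.3219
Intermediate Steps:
g = -1432 (g = 4*(-439 - 1*(-81)) = 4*(-439 + 81) = 4*(-358) = -1432)
y = 1/30 (y = 1²/30 = 1*(1/30) = 1/30 ≈ 0.033333)
(4201 + (22 + y*(-6)))/(g + (-298 + 2183)) = (4201 + (22 + (1/30)*(-6)))/(-1432 + (-298 + 2183)) = (4201 + (22 - ⅕))/(-1432 + 1885) = (4201 + 109/5)/453 = (21114/5)*(1/453) = 7038/755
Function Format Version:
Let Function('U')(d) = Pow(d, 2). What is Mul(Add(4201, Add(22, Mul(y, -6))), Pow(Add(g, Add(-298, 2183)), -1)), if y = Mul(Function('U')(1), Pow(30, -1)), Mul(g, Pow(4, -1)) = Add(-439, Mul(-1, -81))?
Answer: Rational(7038, 755) ≈ 9.3219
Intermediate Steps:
g = -1432 (g = Mul(4, Add(-439, Mul(-1, -81))) = Mul(4, Add(-439, 81)) = Mul(4, -358) = -1432)
y = Rational(1, 30) (y = Mul(Pow(1, 2), Pow(30, -1)) = Mul(1, Rational(1, 30)) = Rational(1, 30) ≈ 0.033333)
Mul(Add(4201, Add(22, Mul(y, -6))), Pow(Add(g, Add(-298, 2183)), -1)) = Mul(Add(4201, Add(22, Mul(Rational(1, 30), -6))), Pow(Add(-1432, Add(-298, 2183)), -1)) = Mul(Add(4201, Add(22, Rational(-1, 5))), Pow(Add(-1432, 1885), -1)) = Mul(Add(4201, Rational(109, 5)), Pow(453, -1)) = Mul(Rational(21114, 5), Rational(1, 453)) = Rational(7038, 755)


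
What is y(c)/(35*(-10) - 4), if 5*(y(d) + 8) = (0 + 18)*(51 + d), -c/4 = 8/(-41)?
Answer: -18287/36285 ≈ -0.50398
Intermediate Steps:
c = 32/41 (c = -32/(-41) = -32*(-1)/41 = -4*(-8/41) = 32/41 ≈ 0.78049)
y(d) = 878/5 + 18*d/5 (y(d) = -8 + ((0 + 18)*(51 + d))/5 = -8 + (18*(51 + d))/5 = -8 + (918 + 18*d)/5 = -8 + (918/5 + 18*d/5) = 878/5 + 18*d/5)
y(c)/(35*(-10) - 4) = (878/5 + (18/5)*(32/41))/(35*(-10) - 4) = (878/5 + 576/205)/(-350 - 4) = (36574/205)/(-354) = (36574/205)*(-1/354) = -18287/36285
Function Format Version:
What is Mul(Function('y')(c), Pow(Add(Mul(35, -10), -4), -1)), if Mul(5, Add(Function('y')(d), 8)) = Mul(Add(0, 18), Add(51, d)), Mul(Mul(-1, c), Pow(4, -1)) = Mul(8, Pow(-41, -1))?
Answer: Rational(-18287, 36285) ≈ -0.50398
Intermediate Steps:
c = Rational(32, 41) (c = Mul(-4, Mul(8, Pow(-41, -1))) = Mul(-4, Mul(8, Rational(-1, 41))) = Mul(-4, Rational(-8, 41)) = Rational(32, 41) ≈ 0.78049)
Function('y')(d) = Add(Rational(878, 5), Mul(Rational(18, 5), d)) (Function('y')(d) = Add(-8, Mul(Rational(1, 5), Mul(Add(0, 18), Add(51, d)))) = Add(-8, Mul(Rational(1, 5), Mul(18, Add(51, d)))) = Add(-8, Mul(Rational(1, 5), Add(918, Mul(18, d)))) = Add(-8, Add(Rational(918, 5), Mul(Rational(18, 5), d))) = Add(Rational(878, 5), Mul(Rational(18, 5), d)))
Mul(Function('y')(c), Pow(Add(Mul(35, -10), -4), -1)) = Mul(Add(Rational(878, 5), Mul(Rational(18, 5), Rational(32, 41))), Pow(Add(Mul(35, -10), -4), -1)) = Mul(Add(Rational(878, 5), Rational(576, 205)), Pow(Add(-350, -4), -1)) = Mul(Rational(36574, 205), Pow(-354, -1)) = Mul(Rational(36574, 205), Rational(-1, 354)) = Rational(-18287, 36285)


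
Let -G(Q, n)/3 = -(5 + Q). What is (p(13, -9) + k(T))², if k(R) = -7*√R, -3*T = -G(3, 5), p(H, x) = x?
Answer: 473 + 252*√2 ≈ 829.38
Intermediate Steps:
G(Q, n) = 15 + 3*Q (G(Q, n) = -(-3)*(5 + Q) = -3*(-5 - Q) = 15 + 3*Q)
T = 8 (T = -(-1)*(15 + 3*3)/3 = -(-1)*(15 + 9)/3 = -(-1)*24/3 = -⅓*(-24) = 8)
(p(13, -9) + k(T))² = (-9 - 14*√2)²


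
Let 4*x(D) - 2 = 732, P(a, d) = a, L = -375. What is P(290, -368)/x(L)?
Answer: 580/367 ≈ 1.5804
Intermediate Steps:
x(D) = 367/2 (x(D) = 1/2 + (1/4)*732 = 1/2 + 183 = 367/2)
P(290, -368)/x(L) = 290/(367/2) = 290*(2/367) = 580/367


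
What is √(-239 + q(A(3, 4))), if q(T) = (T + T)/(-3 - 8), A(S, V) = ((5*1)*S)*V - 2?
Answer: 3*I*√3355/11 ≈ 15.797*I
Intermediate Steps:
A(S, V) = -2 + 5*S*V (A(S, V) = (5*S)*V - 2 = 5*S*V - 2 = -2 + 5*S*V)
q(T) = -2*T/11 (q(T) = (2*T)/(-11) = (2*T)*(-1/11) = -2*T/11)
√(-239 + q(A(3, 4))) = √(-239 - 2*(-2 + 5*3*4)/11) = √(-239 - 2*(-2 + 60)/11) = √(-239 - 2/11*58) = √(-239 - 116/11) = √(-2745/11) = 3*I*√3355/11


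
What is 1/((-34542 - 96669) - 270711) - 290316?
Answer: -116684387353/401922 ≈ -2.9032e+5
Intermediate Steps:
1/((-34542 - 96669) - 270711) - 290316 = 1/(-131211 - 270711) - 290316 = 1/(-401922) - 290316 = -1/401922 - 290316 = -116684387353/401922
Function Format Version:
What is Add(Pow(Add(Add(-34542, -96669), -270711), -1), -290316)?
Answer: Rational(-116684387353, 401922) ≈ -2.9032e+5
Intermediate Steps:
Add(Pow(Add(Add(-34542, -96669), -270711), -1), -290316) = Add(Pow(Add(-131211, -270711), -1), -290316) = Add(Pow(-401922, -1), -290316) = Add(Rational(-1, 401922), -290316) = Rational(-116684387353, 401922)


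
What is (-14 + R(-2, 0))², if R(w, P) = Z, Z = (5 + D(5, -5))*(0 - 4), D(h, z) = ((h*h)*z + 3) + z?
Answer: 224676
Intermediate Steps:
D(h, z) = 3 + z + z*h² (D(h, z) = (h²*z + 3) + z = (z*h² + 3) + z = (3 + z*h²) + z = 3 + z + z*h²)
Z = 488 (Z = (5 + (3 - 5 - 5*5²))*(0 - 4) = (5 + (3 - 5 - 5*25))*(-4) = (5 + (3 - 5 - 125))*(-4) = (5 - 127)*(-4) = -122*(-4) = 488)
R(w, P) = 488
(-14 + R(-2, 0))² = (-14 + 488)² = 474² = 224676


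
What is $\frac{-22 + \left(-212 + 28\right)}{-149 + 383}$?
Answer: $- \frac{103}{117} \approx -0.88034$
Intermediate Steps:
$\frac{-22 + \left(-212 + 28\right)}{-149 + 383} = \frac{-22 - 184}{234} = \left(-206\right) \frac{1}{234} = - \frac{103}{117}$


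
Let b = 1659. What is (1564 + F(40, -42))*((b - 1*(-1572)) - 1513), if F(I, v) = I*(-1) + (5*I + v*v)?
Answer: 5992384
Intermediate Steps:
F(I, v) = v**2 + 4*I (F(I, v) = -I + (5*I + v**2) = -I + (v**2 + 5*I) = v**2 + 4*I)
(1564 + F(40, -42))*((b - 1*(-1572)) - 1513) = (1564 + ((-42)**2 + 4*40))*((1659 - 1*(-1572)) - 1513) = (1564 + (1764 + 160))*((1659 + 1572) - 1513) = (1564 + 1924)*(3231 - 1513) = 3488*1718 = 5992384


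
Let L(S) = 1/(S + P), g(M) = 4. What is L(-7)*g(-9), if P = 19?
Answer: 1/3 ≈ 0.33333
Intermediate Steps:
L(S) = 1/(19 + S) (L(S) = 1/(S + 19) = 1/(19 + S))
L(-7)*g(-9) = 4/(19 - 7) = 4/12 = (1/12)*4 = 1/3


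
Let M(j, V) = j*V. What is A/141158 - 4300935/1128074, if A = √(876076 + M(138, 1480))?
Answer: -4300935/1128074 + √270079/70579 ≈ -3.8053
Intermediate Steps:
M(j, V) = V*j
A = 2*√270079 (A = √(876076 + 1480*138) = √(876076 + 204240) = √1080316 = 2*√270079 ≈ 1039.4)
A/141158 - 4300935/1128074 = (2*√270079)/141158 - 4300935/1128074 = (2*√270079)*(1/141158) - 4300935*1/1128074 = √270079/70579 - 4300935/1128074 = -4300935/1128074 + √270079/70579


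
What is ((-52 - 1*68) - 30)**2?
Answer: 22500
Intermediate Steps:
((-52 - 1*68) - 30)**2 = ((-52 - 68) - 30)**2 = (-120 - 30)**2 = (-150)**2 = 22500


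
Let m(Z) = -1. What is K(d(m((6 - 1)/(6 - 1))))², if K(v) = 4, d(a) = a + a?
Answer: 16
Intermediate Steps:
d(a) = 2*a
K(d(m((6 - 1)/(6 - 1))))² = 4² = 16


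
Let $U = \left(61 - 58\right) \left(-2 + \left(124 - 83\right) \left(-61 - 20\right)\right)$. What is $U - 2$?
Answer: $-9971$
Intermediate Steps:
$U = -9969$ ($U = 3 \left(-2 + 41 \left(-81\right)\right) = 3 \left(-2 - 3321\right) = 3 \left(-3323\right) = -9969$)
$U - 2 = -9969 - 2 = -9971$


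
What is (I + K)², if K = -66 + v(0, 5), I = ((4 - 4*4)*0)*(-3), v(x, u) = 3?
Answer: 3969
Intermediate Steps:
I = 0 (I = ((4 - 16)*0)*(-3) = -12*0*(-3) = 0*(-3) = 0)
K = -63 (K = -66 + 3 = -63)
(I + K)² = (0 - 63)² = (-63)² = 3969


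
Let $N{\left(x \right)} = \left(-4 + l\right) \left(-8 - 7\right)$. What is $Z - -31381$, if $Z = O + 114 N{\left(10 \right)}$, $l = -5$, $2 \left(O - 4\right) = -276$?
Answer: $46637$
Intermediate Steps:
$O = -134$ ($O = 4 + \frac{1}{2} \left(-276\right) = 4 - 138 = -134$)
$N{\left(x \right)} = 135$ ($N{\left(x \right)} = \left(-4 - 5\right) \left(-8 - 7\right) = \left(-9\right) \left(-15\right) = 135$)
$Z = 15256$ ($Z = -134 + 114 \cdot 135 = -134 + 15390 = 15256$)
$Z - -31381 = 15256 - -31381 = 15256 + \left(31443 - 62\right) = 15256 + 31381 = 46637$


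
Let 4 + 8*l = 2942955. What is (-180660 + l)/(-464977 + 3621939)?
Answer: 1497671/25255696 ≈ 0.059300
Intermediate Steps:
l = 2942951/8 (l = -½ + (⅛)*2942955 = -½ + 2942955/8 = 2942951/8 ≈ 3.6787e+5)
(-180660 + l)/(-464977 + 3621939) = (-180660 + 2942951/8)/(-464977 + 3621939) = (1497671/8)/3156962 = (1497671/8)*(1/3156962) = 1497671/25255696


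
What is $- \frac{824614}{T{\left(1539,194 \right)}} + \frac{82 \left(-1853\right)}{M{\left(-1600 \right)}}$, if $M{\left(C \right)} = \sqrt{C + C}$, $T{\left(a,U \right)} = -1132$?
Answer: $\frac{412307}{566} + \frac{75973 i \sqrt{2}}{40} \approx 728.46 + 2686.1 i$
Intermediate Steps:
$M{\left(C \right)} = \sqrt{2} \sqrt{C}$ ($M{\left(C \right)} = \sqrt{2 C} = \sqrt{2} \sqrt{C}$)
$- \frac{824614}{T{\left(1539,194 \right)}} + \frac{82 \left(-1853\right)}{M{\left(-1600 \right)}} = - \frac{824614}{-1132} + \frac{82 \left(-1853\right)}{\sqrt{2} \sqrt{-1600}} = \left(-824614\right) \left(- \frac{1}{1132}\right) - \frac{151946}{\sqrt{2} \cdot 40 i} = \frac{412307}{566} - \frac{151946}{40 i \sqrt{2}} = \frac{412307}{566} - 151946 \left(- \frac{i \sqrt{2}}{80}\right) = \frac{412307}{566} + \frac{75973 i \sqrt{2}}{40}$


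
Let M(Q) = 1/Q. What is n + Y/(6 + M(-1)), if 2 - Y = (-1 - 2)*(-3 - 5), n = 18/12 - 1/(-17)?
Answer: -483/170 ≈ -2.8412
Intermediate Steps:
n = 53/34 (n = 18*(1/12) - 1*(-1/17) = 3/2 + 1/17 = 53/34 ≈ 1.5588)
Y = -22 (Y = 2 - (-1 - 2)*(-3 - 5) = 2 - (-3)*(-8) = 2 - 1*24 = 2 - 24 = -22)
n + Y/(6 + M(-1)) = 53/34 - 22/(6 + 1/(-1)) = 53/34 - 22/(6 - 1) = 53/34 - 22/5 = -483/170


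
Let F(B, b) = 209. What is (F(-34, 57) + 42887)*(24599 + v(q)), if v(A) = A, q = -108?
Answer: 1055464136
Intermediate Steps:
(F(-34, 57) + 42887)*(24599 + v(q)) = (209 + 42887)*(24599 - 108) = 43096*24491 = 1055464136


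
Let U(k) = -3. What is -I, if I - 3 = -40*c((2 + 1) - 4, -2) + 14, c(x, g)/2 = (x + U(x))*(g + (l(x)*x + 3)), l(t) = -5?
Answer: -1937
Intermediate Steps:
c(x, g) = 2*(-3 + x)*(3 + g - 5*x) (c(x, g) = 2*((x - 3)*(g + (-5*x + 3))) = 2*((-3 + x)*(g + (3 - 5*x))) = 2*((-3 + x)*(3 + g - 5*x)) = 2*(-3 + x)*(3 + g - 5*x))
I = 1937 (I = 3 + (-40*(-18 - 10*((2 + 1) - 4)² - 6*(-2) + 36*((2 + 1) - 4) + 2*(-2)*((2 + 1) - 4)) + 14) = 3 + (-40*(-18 - 10*(3 - 4)² + 12 + 36*(3 - 4) + 2*(-2)*(3 - 4)) + 14) = 3 + (-40*(-18 - 10*(-1)² + 12 + 36*(-1) + 2*(-2)*(-1)) + 14) = 3 + (-40*(-18 - 10*1 + 12 - 36 + 4) + 14) = 3 + (-40*(-18 - 10 + 12 - 36 + 4) + 14) = 3 + (-40*(-48) + 14) = 3 + (1920 + 14) = 3 + 1934 = 1937)
-I = -1*1937 = -1937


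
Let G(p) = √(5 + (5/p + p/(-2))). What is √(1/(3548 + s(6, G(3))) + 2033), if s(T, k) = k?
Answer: √(43278510 + 2033*√186)/√(21288 + √186) ≈ 45.089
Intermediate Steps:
G(p) = √(5 + 5/p - p/2) (G(p) = √(5 + (5/p + p*(-½))) = √(5 + (5/p - p/2)) = √(5 + 5/p - p/2))
√(1/(3548 + s(6, G(3))) + 2033) = √(1/(3548 + √(20 - 2*3 + 20/3)/2) + 2033) = √(1/(3548 + √(20 - 6 + 20*(⅓))/2) + 2033) = √(1/(3548 + √(20 - 6 + 20/3)/2) + 2033) = √(1/(3548 + √(62/3)/2) + 2033) = √(1/(3548 + (√186/3)/2) + 2033) = √(1/(3548 + √186/6) + 2033) = √(2033 + 1/(3548 + √186/6))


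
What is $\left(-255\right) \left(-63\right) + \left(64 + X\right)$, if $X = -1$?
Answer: $16128$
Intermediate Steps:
$\left(-255\right) \left(-63\right) + \left(64 + X\right) = \left(-255\right) \left(-63\right) + \left(64 - 1\right) = 16065 + 63 = 16128$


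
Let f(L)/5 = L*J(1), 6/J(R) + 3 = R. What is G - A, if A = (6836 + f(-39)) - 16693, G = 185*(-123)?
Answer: -13483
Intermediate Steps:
J(R) = 6/(-3 + R)
f(L) = -15*L (f(L) = 5*(L*(6/(-3 + 1))) = 5*(L*(6/(-2))) = 5*(L*(6*(-½))) = 5*(L*(-3)) = 5*(-3*L) = -15*L)
G = -22755
A = -9272 (A = (6836 - 15*(-39)) - 16693 = (6836 + 585) - 16693 = 7421 - 16693 = -9272)
G - A = -22755 - 1*(-9272) = -22755 + 9272 = -13483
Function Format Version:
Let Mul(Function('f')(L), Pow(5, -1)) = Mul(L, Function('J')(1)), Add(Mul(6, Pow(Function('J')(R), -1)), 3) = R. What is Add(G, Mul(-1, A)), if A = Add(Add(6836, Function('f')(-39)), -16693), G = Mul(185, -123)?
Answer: -13483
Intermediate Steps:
Function('J')(R) = Mul(6, Pow(Add(-3, R), -1))
Function('f')(L) = Mul(-15, L) (Function('f')(L) = Mul(5, Mul(L, Mul(6, Pow(Add(-3, 1), -1)))) = Mul(5, Mul(L, Mul(6, Pow(-2, -1)))) = Mul(5, Mul(L, Mul(6, Rational(-1, 2)))) = Mul(5, Mul(L, -3)) = Mul(5, Mul(-3, L)) = Mul(-15, L))
G = -22755
A = -9272 (A = Add(Add(6836, Mul(-15, -39)), -16693) = Add(Add(6836, 585), -16693) = Add(7421, -16693) = -9272)
Add(G, Mul(-1, A)) = Add(-22755, Mul(-1, -9272)) = Add(-22755, 9272) = -13483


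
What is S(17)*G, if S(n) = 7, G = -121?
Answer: -847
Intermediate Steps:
S(17)*G = 7*(-121) = -847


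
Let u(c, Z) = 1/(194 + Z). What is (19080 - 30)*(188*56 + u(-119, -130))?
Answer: 6417878325/32 ≈ 2.0056e+8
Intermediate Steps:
(19080 - 30)*(188*56 + u(-119, -130)) = (19080 - 30)*(188*56 + 1/(194 - 130)) = 19050*(10528 + 1/64) = 19050*(673793/64) = 6417878325/32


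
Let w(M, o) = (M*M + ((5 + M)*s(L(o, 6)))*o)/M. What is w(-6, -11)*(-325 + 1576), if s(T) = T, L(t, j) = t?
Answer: 35445/2 ≈ 17723.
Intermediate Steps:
w(M, o) = (M² + o²*(5 + M))/M (w(M, o) = (M*M + ((5 + M)*o)*o)/M = (M² + (o*(5 + M))*o)/M = (M² + o²*(5 + M))/M)
w(-6, -11)*(-325 + 1576) = (-6 + (-11)² + 5*(-11)²/(-6))*(-325 + 1576) = (-6 + 121 + 5*(-⅙)*121)*1251 = (-6 + 121 - 605/6)*1251 = (85/6)*1251 = 35445/2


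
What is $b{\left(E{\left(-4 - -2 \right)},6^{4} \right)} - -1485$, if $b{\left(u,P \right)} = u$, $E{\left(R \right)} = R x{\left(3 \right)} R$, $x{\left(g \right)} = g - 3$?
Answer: $1485$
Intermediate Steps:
$x{\left(g \right)} = -3 + g$ ($x{\left(g \right)} = g - 3 = -3 + g$)
$E{\left(R \right)} = 0$ ($E{\left(R \right)} = R \left(-3 + 3\right) R = R 0 R = 0 R = 0$)
$b{\left(E{\left(-4 - -2 \right)},6^{4} \right)} - -1485 = 0 - -1485 = 0 + 1485 = 1485$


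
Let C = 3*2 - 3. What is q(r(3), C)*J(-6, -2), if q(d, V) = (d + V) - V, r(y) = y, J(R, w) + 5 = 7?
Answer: 6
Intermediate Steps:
J(R, w) = 2 (J(R, w) = -5 + 7 = 2)
C = 3 (C = 6 - 3 = 3)
q(d, V) = d (q(d, V) = (V + d) - V = d)
q(r(3), C)*J(-6, -2) = 3*2 = 6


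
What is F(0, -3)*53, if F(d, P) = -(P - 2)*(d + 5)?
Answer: 1325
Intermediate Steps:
F(d, P) = -(-2 + P)*(5 + d)
F(0, -3)*53 = (10 - 5*(-3) + 2*0 - 1*(-3)*0)*53 = (10 + 15 + 0 + 0)*53 = 25*53 = 1325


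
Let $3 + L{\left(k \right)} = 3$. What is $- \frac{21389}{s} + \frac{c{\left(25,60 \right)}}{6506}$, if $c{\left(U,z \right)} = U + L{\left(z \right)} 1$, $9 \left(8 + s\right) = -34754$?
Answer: $\frac{313320539}{56644489} \approx 5.5313$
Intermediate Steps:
$s = - \frac{34826}{9}$ ($s = -8 + \frac{1}{9} \left(-34754\right) = -8 - \frac{34754}{9} = - \frac{34826}{9} \approx -3869.6$)
$L{\left(k \right)} = 0$ ($L{\left(k \right)} = -3 + 3 = 0$)
$c{\left(U,z \right)} = U$ ($c{\left(U,z \right)} = U + 0 \cdot 1 = U + 0 = U$)
$- \frac{21389}{s} + \frac{c{\left(25,60 \right)}}{6506} = - \frac{21389}{- \frac{34826}{9}} + \frac{25}{6506} = \left(-21389\right) \left(- \frac{9}{34826}\right) + 25 \cdot \frac{1}{6506} = \frac{192501}{34826} + \frac{25}{6506} = \frac{313320539}{56644489}$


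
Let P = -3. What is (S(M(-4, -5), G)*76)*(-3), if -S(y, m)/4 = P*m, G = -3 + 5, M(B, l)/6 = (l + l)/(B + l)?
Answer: -5472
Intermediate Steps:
M(B, l) = 12*l/(B + l) (M(B, l) = 6*((l + l)/(B + l)) = 6*((2*l)/(B + l)) = 6*(2*l/(B + l)) = 12*l/(B + l))
G = 2
S(y, m) = 12*m (S(y, m) = -(-12)*m = 12*m)
(S(M(-4, -5), G)*76)*(-3) = ((12*2)*76)*(-3) = (24*76)*(-3) = 1824*(-3) = -5472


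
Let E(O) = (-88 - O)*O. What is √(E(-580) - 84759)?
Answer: I*√370119 ≈ 608.37*I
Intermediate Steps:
E(O) = O*(-88 - O)
√(E(-580) - 84759) = √(-1*(-580)*(88 - 580) - 84759) = √(-1*(-580)*(-492) - 84759) = √(-285360 - 84759) = √(-370119) = I*√370119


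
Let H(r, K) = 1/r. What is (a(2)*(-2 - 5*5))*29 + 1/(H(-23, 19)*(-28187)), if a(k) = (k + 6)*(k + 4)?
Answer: -1059380185/28187 ≈ -37584.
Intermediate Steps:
a(k) = (4 + k)*(6 + k) (a(k) = (6 + k)*(4 + k) = (4 + k)*(6 + k))
(a(2)*(-2 - 5*5))*29 + 1/(H(-23, 19)*(-28187)) = ((24 + 2**2 + 10*2)*(-2 - 5*5))*29 + 1/(1/(-23)*(-28187)) = ((24 + 4 + 20)*(-2 - 25))*29 - 1/28187/(-1/23) = (48*(-27))*29 - 23*(-1/28187) = -1296*29 + 23/28187 = -37584 + 23/28187 = -1059380185/28187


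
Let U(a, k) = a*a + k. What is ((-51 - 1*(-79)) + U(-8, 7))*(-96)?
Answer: -9504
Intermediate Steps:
U(a, k) = k + a² (U(a, k) = a² + k = k + a²)
((-51 - 1*(-79)) + U(-8, 7))*(-96) = ((-51 - 1*(-79)) + (7 + (-8)²))*(-96) = ((-51 + 79) + (7 + 64))*(-96) = (28 + 71)*(-96) = 99*(-96) = -9504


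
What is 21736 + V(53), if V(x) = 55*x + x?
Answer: 24704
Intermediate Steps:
V(x) = 56*x
21736 + V(53) = 21736 + 56*53 = 21736 + 2968 = 24704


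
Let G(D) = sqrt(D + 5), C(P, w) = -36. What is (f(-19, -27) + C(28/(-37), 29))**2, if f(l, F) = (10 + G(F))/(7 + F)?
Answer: (730 + I*sqrt(22))**2/400 ≈ 1332.2 + 17.12*I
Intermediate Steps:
G(D) = sqrt(5 + D)
f(l, F) = (10 + sqrt(5 + F))/(7 + F)
(f(-19, -27) + C(28/(-37), 29))**2 = ((10 + sqrt(5 - 27))/(7 - 27) - 36)**2 = ((10 + sqrt(-22))/(-20) - 36)**2 = (-(10 + I*sqrt(22))/20 - 36)**2 = ((-1/2 - I*sqrt(22)/20) - 36)**2 = (-73/2 - I*sqrt(22)/20)**2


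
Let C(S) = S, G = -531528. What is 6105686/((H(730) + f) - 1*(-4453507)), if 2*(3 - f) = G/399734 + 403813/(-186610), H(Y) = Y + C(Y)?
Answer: 455449750154853640/332315774023960711 ≈ 1.3705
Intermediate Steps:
H(Y) = 2*Y (H(Y) = Y + Y = 2*Y)
f = 354086198131/74594361740 (f = 3 - (-531528/399734 + 403813/(-186610))/2 = 3 - (-531528*1/399734 + 403813*(-1/186610))/2 = 3 - (-265764/199867 - 403813/186610)/2 = 3 - ½*(-130303112911/37297180870) = 3 + 130303112911/74594361740 = 354086198131/74594361740 ≈ 4.7468)
6105686/((H(730) + f) - 1*(-4453507)) = 6105686/((2*730 + 354086198131/74594361740) - 1*(-4453507)) = 6105686/((1460 + 354086198131/74594361740) + 4453507) = 6105686/(109261854338531/74594361740 + 4453507) = 6105686/(332315774023960711/74594361740) = 6105686*(74594361740/332315774023960711) = 455449750154853640/332315774023960711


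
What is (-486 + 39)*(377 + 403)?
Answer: -348660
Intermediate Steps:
(-486 + 39)*(377 + 403) = -447*780 = -348660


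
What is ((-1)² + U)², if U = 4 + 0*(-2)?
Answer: 25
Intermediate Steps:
U = 4 (U = 4 + 0 = 4)
((-1)² + U)² = ((-1)² + 4)² = (1 + 4)² = 5² = 25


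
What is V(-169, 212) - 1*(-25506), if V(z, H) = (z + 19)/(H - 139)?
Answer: 1861788/73 ≈ 25504.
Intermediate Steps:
V(z, H) = (19 + z)/(-139 + H)
V(-169, 212) - 1*(-25506) = (19 - 169)/(-139 + 212) - 1*(-25506) = -150/73 + 25506 = 1861788/73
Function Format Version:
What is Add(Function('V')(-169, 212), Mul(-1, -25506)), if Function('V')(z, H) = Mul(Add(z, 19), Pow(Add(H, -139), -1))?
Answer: Rational(1861788, 73) ≈ 25504.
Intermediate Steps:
Function('V')(z, H) = Mul(Pow(Add(-139, H), -1), Add(19, z)) (Function('V')(z, H) = Mul(Add(19, z), Pow(Add(-139, H), -1)) = Mul(Pow(Add(-139, H), -1), Add(19, z)))
Add(Function('V')(-169, 212), Mul(-1, -25506)) = Add(Mul(Pow(Add(-139, 212), -1), Add(19, -169)), Mul(-1, -25506)) = Add(Mul(Pow(73, -1), -150), 25506) = Add(Mul(Rational(1, 73), -150), 25506) = Add(Rational(-150, 73), 25506) = Rational(1861788, 73)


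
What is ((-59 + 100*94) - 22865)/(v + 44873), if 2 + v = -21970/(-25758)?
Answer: -87087798/288952297 ≈ -0.30139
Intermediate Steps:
v = -14773/12879 (v = -2 - 21970/(-25758) = -2 - 21970*(-1/25758) = -2 + 10985/12879 = -14773/12879 ≈ -1.1471)
((-59 + 100*94) - 22865)/(v + 44873) = ((-59 + 100*94) - 22865)/(-14773/12879 + 44873) = ((-59 + 9400) - 22865)/(577904594/12879) = (9341 - 22865)*(12879/577904594) = -13524*12879/577904594 = -87087798/288952297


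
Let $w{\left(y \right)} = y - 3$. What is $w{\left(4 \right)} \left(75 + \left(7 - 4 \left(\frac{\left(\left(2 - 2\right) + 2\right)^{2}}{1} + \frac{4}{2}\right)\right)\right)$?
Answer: $58$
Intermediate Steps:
$w{\left(y \right)} = -3 + y$ ($w{\left(y \right)} = y - 3 = -3 + y$)
$w{\left(4 \right)} \left(75 + \left(7 - 4 \left(\frac{\left(\left(2 - 2\right) + 2\right)^{2}}{1} + \frac{4}{2}\right)\right)\right) = \left(-3 + 4\right) \left(75 + \left(7 - 4 \left(\frac{\left(\left(2 - 2\right) + 2\right)^{2}}{1} + \frac{4}{2}\right)\right)\right) = 1 \left(75 + \left(7 - 4 \left(\left(0 + 2\right)^{2} \cdot 1 + 4 \cdot \frac{1}{2}\right)\right)\right) = 1 \left(75 + \left(7 - 4 \left(2^{2} \cdot 1 + 2\right)\right)\right) = 1 \left(75 + \left(7 - 4 \left(4 \cdot 1 + 2\right)\right)\right) = 1 \left(75 + \left(7 - 4 \left(4 + 2\right)\right)\right) = 1 \left(75 + \left(7 - 24\right)\right) = 1 \left(75 - 17\right) = 1 \cdot 58 = 58$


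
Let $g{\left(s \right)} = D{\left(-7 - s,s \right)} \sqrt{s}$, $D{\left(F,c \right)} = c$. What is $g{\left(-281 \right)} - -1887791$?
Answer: $1887791 - 281 i \sqrt{281} \approx 1.8878 \cdot 10^{6} - 4710.4 i$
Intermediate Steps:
$g{\left(s \right)} = s^{\frac{3}{2}}$ ($g{\left(s \right)} = s \sqrt{s} = s^{\frac{3}{2}}$)
$g{\left(-281 \right)} - -1887791 = \left(-281\right)^{\frac{3}{2}} - -1887791 = - 281 i \sqrt{281} + 1887791 = 1887791 - 281 i \sqrt{281}$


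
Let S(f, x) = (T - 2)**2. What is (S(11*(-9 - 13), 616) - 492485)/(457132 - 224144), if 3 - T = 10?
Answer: -123101/58247 ≈ -2.1134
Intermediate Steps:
T = -7 (T = 3 - 1*10 = 3 - 10 = -7)
S(f, x) = 81 (S(f, x) = (-7 - 2)**2 = (-9)**2 = 81)
(S(11*(-9 - 13), 616) - 492485)/(457132 - 224144) = (81 - 492485)/(457132 - 224144) = -492404/232988 = -492404*1/232988 = -123101/58247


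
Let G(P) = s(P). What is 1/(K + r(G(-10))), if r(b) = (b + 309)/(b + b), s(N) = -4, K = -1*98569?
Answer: -8/788857 ≈ -1.0141e-5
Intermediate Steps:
K = -98569
G(P) = -4
r(b) = (309 + b)/(2*b) (r(b) = (309 + b)/((2*b)) = (309 + b)*(1/(2*b)) = (309 + b)/(2*b))
1/(K + r(G(-10))) = 1/(-98569 + (1/2)*(309 - 4)/(-4)) = 1/(-98569 + (1/2)*(-1/4)*305) = 1/(-98569 - 305/8) = 1/(-788857/8) = -8/788857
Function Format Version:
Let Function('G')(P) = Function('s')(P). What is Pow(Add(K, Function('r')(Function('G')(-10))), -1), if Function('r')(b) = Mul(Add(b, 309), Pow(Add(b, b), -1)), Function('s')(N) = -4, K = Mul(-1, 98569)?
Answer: Rational(-8, 788857) ≈ -1.0141e-5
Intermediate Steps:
K = -98569
Function('G')(P) = -4
Function('r')(b) = Mul(Rational(1, 2), Pow(b, -1), Add(309, b)) (Function('r')(b) = Mul(Add(309, b), Pow(Mul(2, b), -1)) = Mul(Add(309, b), Mul(Rational(1, 2), Pow(b, -1))) = Mul(Rational(1, 2), Pow(b, -1), Add(309, b)))
Pow(Add(K, Function('r')(Function('G')(-10))), -1) = Pow(Add(-98569, Mul(Rational(1, 2), Pow(-4, -1), Add(309, -4))), -1) = Pow(Add(-98569, Mul(Rational(1, 2), Rational(-1, 4), 305)), -1) = Pow(Add(-98569, Rational(-305, 8)), -1) = Pow(Rational(-788857, 8), -1) = Rational(-8, 788857)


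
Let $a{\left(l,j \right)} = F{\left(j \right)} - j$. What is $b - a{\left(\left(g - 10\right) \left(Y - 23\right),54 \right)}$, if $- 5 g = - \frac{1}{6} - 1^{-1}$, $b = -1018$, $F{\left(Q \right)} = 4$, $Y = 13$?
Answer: $-968$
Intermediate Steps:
$g = \frac{7}{30}$ ($g = - \frac{- \frac{1}{6} - 1^{-1}}{5} = - \frac{\left(-1\right) \frac{1}{6} - 1}{5} = - \frac{- \frac{1}{6} - 1}{5} = \left(- \frac{1}{5}\right) \left(- \frac{7}{6}\right) = \frac{7}{30} \approx 0.23333$)
$a{\left(l,j \right)} = 4 - j$
$b - a{\left(\left(g - 10\right) \left(Y - 23\right),54 \right)} = -1018 - \left(4 - 54\right) = -1018 - -50 = -1018 + 50 = -968$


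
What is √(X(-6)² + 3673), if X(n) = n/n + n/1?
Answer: 43*√2 ≈ 60.811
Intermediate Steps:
X(n) = 1 + n (X(n) = 1 + n*1 = 1 + n)
√(X(-6)² + 3673) = √((1 - 6)² + 3673) = √((-5)² + 3673) = √(25 + 3673) = √3698 = 43*√2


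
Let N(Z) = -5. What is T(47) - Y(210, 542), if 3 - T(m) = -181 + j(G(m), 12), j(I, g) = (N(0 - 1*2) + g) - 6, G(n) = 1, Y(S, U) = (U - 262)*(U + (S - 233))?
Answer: -145137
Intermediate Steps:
Y(S, U) = (-262 + U)*(-233 + S + U) (Y(S, U) = (-262 + U)*(U + (-233 + S)) = (-262 + U)*(-233 + S + U))
j(I, g) = -11 + g (j(I, g) = (-5 + g) - 6 = -11 + g)
T(m) = 183 (T(m) = 3 - (-181 + (-11 + 12)) = 3 - (-181 + 1) = 3 - 1*(-180) = 3 + 180 = 183)
T(47) - Y(210, 542) = 183 - (61046 + 542² - 495*542 - 262*210 + 210*542) = 183 - (61046 + 293764 - 268290 - 55020 + 113820) = 183 - 1*145320 = 183 - 145320 = -145137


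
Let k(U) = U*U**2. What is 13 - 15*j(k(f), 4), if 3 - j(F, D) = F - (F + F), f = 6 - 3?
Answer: -437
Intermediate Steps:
f = 3
k(U) = U**3
j(F, D) = 3 + F (j(F, D) = 3 - (F - (F + F)) = 3 - (F - 2*F) = 3 - (-1)*F = 3 + F)
13 - 15*j(k(f), 4) = 13 - 15*(3 + 3**3) = 13 - 15*(3 + 27) = 13 - 15*30 = 13 - 450 = -437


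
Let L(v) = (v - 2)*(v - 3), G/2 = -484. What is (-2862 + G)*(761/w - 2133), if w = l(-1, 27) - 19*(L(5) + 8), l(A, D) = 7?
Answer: 2118786640/259 ≈ 8.1806e+6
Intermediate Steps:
G = -968 (G = 2*(-484) = -968)
L(v) = (-3 + v)*(-2 + v) (L(v) = (-2 + v)*(-3 + v) = (-3 + v)*(-2 + v))
w = -259 (w = 7 - 19*((6 + 5² - 5*5) + 8) = 7 - 19*((6 + 25 - 25) + 8) = 7 - 19*(6 + 8) = 7 - 19*14 = 7 - 1*266 = 7 - 266 = -259)
(-2862 + G)*(761/w - 2133) = (-2862 - 968)*(761/(-259) - 2133) = -3830*(761*(-1/259) - 2133) = -3830*(-761/259 - 2133) = -3830*(-553208/259) = 2118786640/259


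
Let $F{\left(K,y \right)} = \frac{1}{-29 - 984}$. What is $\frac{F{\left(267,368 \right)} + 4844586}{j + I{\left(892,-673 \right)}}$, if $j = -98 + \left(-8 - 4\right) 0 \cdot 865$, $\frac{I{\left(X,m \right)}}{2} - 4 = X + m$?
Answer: $\frac{4907565617}{352524} \approx 13921.0$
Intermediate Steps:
$I{\left(X,m \right)} = 8 + 2 X + 2 m$ ($I{\left(X,m \right)} = 8 + 2 \left(X + m\right) = 8 + \left(2 X + 2 m\right) = 8 + 2 X + 2 m$)
$j = -98$ ($j = -98 + \left(-12\right) 0 \cdot 865 = -98 + 0 \cdot 865 = -98 + 0 = -98$)
$F{\left(K,y \right)} = - \frac{1}{1013}$ ($F{\left(K,y \right)} = \frac{1}{-1013} = - \frac{1}{1013}$)
$\frac{F{\left(267,368 \right)} + 4844586}{j + I{\left(892,-673 \right)}} = \frac{- \frac{1}{1013} + 4844586}{-98 + \left(8 + 2 \cdot 892 + 2 \left(-673\right)\right)} = \frac{4907565617}{1013 \left(-98 + \left(8 + 1784 - 1346\right)\right)} = \frac{4907565617}{1013 \left(-98 + 446\right)} = \frac{4907565617}{1013 \cdot 348} = \frac{4907565617}{1013} \cdot \frac{1}{348} = \frac{4907565617}{352524}$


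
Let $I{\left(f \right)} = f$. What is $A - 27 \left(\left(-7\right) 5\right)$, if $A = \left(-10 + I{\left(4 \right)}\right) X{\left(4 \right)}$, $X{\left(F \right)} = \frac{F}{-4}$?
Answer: $951$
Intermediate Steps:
$X{\left(F \right)} = - \frac{F}{4}$ ($X{\left(F \right)} = F \left(- \frac{1}{4}\right) = - \frac{F}{4}$)
$A = 6$ ($A = \left(-10 + 4\right) \left(\left(- \frac{1}{4}\right) 4\right) = \left(-6\right) \left(-1\right) = 6$)
$A - 27 \left(\left(-7\right) 5\right) = 6 - 27 \left(\left(-7\right) 5\right) = 6 - 27 \left(-35\right) = 6 - -945 = 6 + 945 = 951$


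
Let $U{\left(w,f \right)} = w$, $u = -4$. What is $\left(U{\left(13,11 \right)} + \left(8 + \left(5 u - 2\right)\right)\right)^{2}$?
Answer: $1$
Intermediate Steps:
$\left(U{\left(13,11 \right)} + \left(8 + \left(5 u - 2\right)\right)\right)^{2} = \left(13 + \left(8 + \left(5 \left(-4\right) - 2\right)\right)\right)^{2} = \left(13 + \left(8 - 22\right)\right)^{2} = \left(13 - 14\right)^{2} = \left(-1\right)^{2} = 1$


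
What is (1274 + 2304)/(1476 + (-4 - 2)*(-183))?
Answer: 1789/1287 ≈ 1.3901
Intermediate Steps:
(1274 + 2304)/(1476 + (-4 - 2)*(-183)) = 3578/(1476 - 6*(-183)) = 3578/(1476 + 1098) = 3578/2574 = 3578*(1/2574) = 1789/1287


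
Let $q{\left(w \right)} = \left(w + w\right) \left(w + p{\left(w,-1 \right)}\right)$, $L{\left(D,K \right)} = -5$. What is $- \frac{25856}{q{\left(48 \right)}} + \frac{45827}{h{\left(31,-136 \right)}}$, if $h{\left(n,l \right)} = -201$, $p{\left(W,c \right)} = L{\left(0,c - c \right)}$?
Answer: $- \frac{674899}{2881} \approx -234.26$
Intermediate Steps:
$p{\left(W,c \right)} = -5$
$q{\left(w \right)} = 2 w \left(-5 + w\right)$ ($q{\left(w \right)} = \left(w + w\right) \left(w - 5\right) = 2 w \left(-5 + w\right)$)
$- \frac{25856}{q{\left(48 \right)}} + \frac{45827}{h{\left(31,-136 \right)}} = - \frac{25856}{2 \cdot 48 \left(-5 + 48\right)} + \frac{45827}{-201} = - \frac{25856}{2 \cdot 48 \cdot 43} + 45827 \left(- \frac{1}{201}\right) = - \frac{25856}{4128} - \frac{45827}{201} = \left(-25856\right) \frac{1}{4128} - \frac{45827}{201} = - \frac{808}{129} - \frac{45827}{201} = - \frac{674899}{2881}$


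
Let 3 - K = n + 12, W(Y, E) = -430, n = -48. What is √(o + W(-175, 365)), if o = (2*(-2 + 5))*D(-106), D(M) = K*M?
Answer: I*√25234 ≈ 158.85*I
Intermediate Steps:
K = 39 (K = 3 - (-48 + 12) = 3 - 1*(-36) = 3 + 36 = 39)
D(M) = 39*M
o = -24804 (o = (2*(-2 + 5))*(39*(-106)) = (2*3)*(-4134) = 6*(-4134) = -24804)
√(o + W(-175, 365)) = √(-24804 - 430) = √(-25234) = I*√25234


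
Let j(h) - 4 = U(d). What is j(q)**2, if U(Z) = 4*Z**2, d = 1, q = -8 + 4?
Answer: 64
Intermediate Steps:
q = -4
j(h) = 8 (j(h) = 4 + 4*1**2 = 4 + 4*1 = 4 + 4 = 8)
j(q)**2 = 8**2 = 64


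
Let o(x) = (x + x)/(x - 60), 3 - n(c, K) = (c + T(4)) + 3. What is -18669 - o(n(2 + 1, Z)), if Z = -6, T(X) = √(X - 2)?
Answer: -74060297/3967 - 120*√2/3967 ≈ -18669.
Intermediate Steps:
T(X) = √(-2 + X)
n(c, K) = -c - √2 (n(c, K) = 3 - ((c + √(-2 + 4)) + 3) = 3 - ((c + √2) + 3) = 3 - (3 + c + √2) = 3 + (-3 - c - √2) = -c - √2)
o(x) = 2*x/(-60 + x) (o(x) = (2*x)/(-60 + x) = 2*x/(-60 + x))
-18669 - o(n(2 + 1, Z)) = -18669 - 2*(-(2 + 1) - √2)/(-60 + (-(2 + 1) - √2)) = -18669 - 2*(-1*3 - √2)/(-60 + (-1*3 - √2)) = -18669 - 2*(-3 - √2)/(-60 + (-3 - √2)) = -18669 - 2*(-3 - √2)/(-63 - √2)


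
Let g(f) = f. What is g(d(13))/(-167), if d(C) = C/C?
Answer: -1/167 ≈ -0.0059880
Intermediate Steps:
d(C) = 1
g(d(13))/(-167) = 1/(-167) = 1*(-1/167) = -1/167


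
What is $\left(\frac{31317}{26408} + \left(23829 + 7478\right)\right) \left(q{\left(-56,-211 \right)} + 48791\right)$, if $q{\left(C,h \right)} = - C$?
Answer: $\frac{40386043731331}{26408} \approx 1.5293 \cdot 10^{9}$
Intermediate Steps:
$\left(\frac{31317}{26408} + \left(23829 + 7478\right)\right) \left(q{\left(-56,-211 \right)} + 48791\right) = \left(\frac{31317}{26408} + \left(23829 + 7478\right)\right) \left(\left(-1\right) \left(-56\right) + 48791\right) = \left(31317 \cdot \frac{1}{26408} + 31307\right) \left(56 + 48791\right) = \left(\frac{31317}{26408} + 31307\right) 48847 = \frac{826786573}{26408} \cdot 48847 = \frac{40386043731331}{26408}$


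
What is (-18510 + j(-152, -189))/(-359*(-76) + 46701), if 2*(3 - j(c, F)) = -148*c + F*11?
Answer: -57431/147970 ≈ -0.38813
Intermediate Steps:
j(c, F) = 3 + 74*c - 11*F/2 (j(c, F) = 3 - (-148*c + F*11)/2 = 3 - (-148*c + 11*F)/2 = 3 + (74*c - 11*F/2) = 3 + 74*c - 11*F/2)
(-18510 + j(-152, -189))/(-359*(-76) + 46701) = (-18510 + (3 + 74*(-152) - 11/2*(-189)))/(-359*(-76) + 46701) = (-18510 + (3 - 11248 + 2079/2))/(27284 + 46701) = (-18510 - 20411/2)/73985 = -57431/2*1/73985 = -57431/147970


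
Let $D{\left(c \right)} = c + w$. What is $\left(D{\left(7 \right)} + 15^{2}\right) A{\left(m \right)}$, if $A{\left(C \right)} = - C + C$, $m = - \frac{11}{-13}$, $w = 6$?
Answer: $0$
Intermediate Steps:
$D{\left(c \right)} = 6 + c$ ($D{\left(c \right)} = c + 6 = 6 + c$)
$m = \frac{11}{13}$ ($m = \left(-11\right) \left(- \frac{1}{13}\right) = \frac{11}{13} \approx 0.84615$)
$A{\left(C \right)} = 0$
$\left(D{\left(7 \right)} + 15^{2}\right) A{\left(m \right)} = \left(\left(6 + 7\right) + 15^{2}\right) 0 = \left(13 + 225\right) 0 = 238 \cdot 0 = 0$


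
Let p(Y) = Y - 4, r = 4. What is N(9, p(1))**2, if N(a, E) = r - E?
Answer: 49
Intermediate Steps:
p(Y) = -4 + Y
N(a, E) = 4 - E
N(9, p(1))**2 = (4 - (-4 + 1))**2 = (4 - 1*(-3))**2 = (4 + 3)**2 = 7**2 = 49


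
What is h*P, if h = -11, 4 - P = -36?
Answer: -440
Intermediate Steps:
P = 40 (P = 4 - 1*(-36) = 4 + 36 = 40)
h*P = -11*40 = -440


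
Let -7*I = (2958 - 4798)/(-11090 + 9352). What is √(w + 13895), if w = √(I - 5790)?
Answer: √(514155142655 + 6083*I*√214252323670)/6083 ≈ 117.88 + 0.32276*I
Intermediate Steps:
I = -920/6083 (I = -(2958 - 4798)/(7*(-11090 + 9352)) = -(-1840)/(7*(-1738)) = -(-1840)*(-1)/(7*1738) = -⅐*920/869 = -920/6083 ≈ -0.15124)
w = I*√214252323670/6083 (w = √(-920/6083 - 5790) = √(-35221490/6083) = I*√214252323670/6083 ≈ 76.093*I)
√(w + 13895) = √(I*√214252323670/6083 + 13895) = √(13895 + I*√214252323670/6083)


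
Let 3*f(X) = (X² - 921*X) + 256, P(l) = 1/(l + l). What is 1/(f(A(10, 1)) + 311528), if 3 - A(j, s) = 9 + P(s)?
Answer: 12/3763475 ≈ 3.1885e-6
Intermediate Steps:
P(l) = 1/(2*l)
A(j, s) = -6 - 1/(2*s) (A(j, s) = 3 - (9 + 1/(2*s)) = 3 + (-9 - 1/(2*s)) = -6 - 1/(2*s))
f(X) = 256/3 - 307*X + X²/3 (f(X) = ((X² - 921*X) + 256)/3 = (256 + X² - 921*X)/3 = 256/3 - 307*X + X²/3)
1/(f(A(10, 1)) + 311528) = 1/((256/3 - 307*(-6 - ½/1) + (-6 - ½/1)²/3) + 311528) = 1/((256/3 - 307*(-6 - ½*1) + (-6 - ½*1)²/3) + 311528) = 1/((256/3 - 307*(-6 - ½) + (-6 - ½)²/3) + 311528) = 1/((256/3 - 307*(-13/2) + (-13/2)²/3) + 311528) = 1/((256/3 + 3991/2 + (⅓)*(169/4)) + 311528) = 1/((256/3 + 3991/2 + 169/12) + 311528) = 1/(25139/12 + 311528) = 1/(3763475/12) = 12/3763475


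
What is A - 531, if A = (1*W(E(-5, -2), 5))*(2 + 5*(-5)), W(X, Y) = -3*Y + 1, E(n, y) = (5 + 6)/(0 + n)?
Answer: -209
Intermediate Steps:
E(n, y) = 11/n
W(X, Y) = 1 - 3*Y
A = 322 (A = (1*(1 - 3*5))*(2 + 5*(-5)) = (1*(1 - 15))*(2 - 25) = (1*(-14))*(-23) = -14*(-23) = 322)
A - 531 = 322 - 531 = -209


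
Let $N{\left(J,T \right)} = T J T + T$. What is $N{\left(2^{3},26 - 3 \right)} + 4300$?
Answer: $8555$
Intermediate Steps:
$N{\left(J,T \right)} = T + J T^{2}$ ($N{\left(J,T \right)} = J T^{2} + T = T + J T^{2}$)
$N{\left(2^{3},26 - 3 \right)} + 4300 = \left(26 - 3\right) \left(1 + 2^{3} \left(26 - 3\right)\right) + 4300 = 23 \left(1 + 8 \cdot 23\right) + 4300 = 23 \left(1 + 184\right) + 4300 = 23 \cdot 185 + 4300 = 4255 + 4300 = 8555$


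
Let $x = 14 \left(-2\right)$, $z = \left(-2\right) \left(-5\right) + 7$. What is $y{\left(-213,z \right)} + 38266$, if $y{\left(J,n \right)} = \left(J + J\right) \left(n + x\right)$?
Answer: $42952$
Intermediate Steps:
$z = 17$ ($z = 10 + 7 = 17$)
$x = -28$
$y{\left(J,n \right)} = 2 J \left(-28 + n\right)$ ($y{\left(J,n \right)} = \left(J + J\right) \left(n - 28\right) = 2 J \left(-28 + n\right)$)
$y{\left(-213,z \right)} + 38266 = 2 \left(-213\right) \left(-28 + 17\right) + 38266 = 2 \left(-213\right) \left(-11\right) + 38266 = 4686 + 38266 = 42952$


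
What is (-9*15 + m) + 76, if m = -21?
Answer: -80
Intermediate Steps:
(-9*15 + m) + 76 = (-9*15 - 21) + 76 = (-135 - 21) + 76 = -156 + 76 = -80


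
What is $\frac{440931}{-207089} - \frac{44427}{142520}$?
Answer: $- \frac{72041829123}{29514324280} \approx -2.4409$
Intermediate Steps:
$\frac{440931}{-207089} - \frac{44427}{142520} = 440931 \left(- \frac{1}{207089}\right) - \frac{44427}{142520} = - \frac{440931}{207089} - \frac{44427}{142520} = - \frac{72041829123}{29514324280}$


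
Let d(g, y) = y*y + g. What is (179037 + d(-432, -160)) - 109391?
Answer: 94814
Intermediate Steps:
d(g, y) = g + y² (d(g, y) = y² + g = g + y²)
(179037 + d(-432, -160)) - 109391 = (179037 + (-432 + (-160)²)) - 109391 = (179037 + (-432 + 25600)) - 109391 = (179037 + 25168) - 109391 = 204205 - 109391 = 94814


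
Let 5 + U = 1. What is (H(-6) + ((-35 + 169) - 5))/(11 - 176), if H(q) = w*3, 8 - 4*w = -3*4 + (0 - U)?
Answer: -47/55 ≈ -0.85455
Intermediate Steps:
U = -4 (U = -5 + 1 = -4)
w = 4 (w = 2 - (-3*4 + (0 - 1*(-4)))/4 = 2 - (-12 + (0 + 4))/4 = 2 - (-12 + 4)/4 = 2 - ¼*(-8) = 2 + 2 = 4)
H(q) = 12 (H(q) = 4*3 = 12)
(H(-6) + ((-35 + 169) - 5))/(11 - 176) = (12 + ((-35 + 169) - 5))/(11 - 176) = (12 + (134 - 5))/(-165) = (12 + 129)*(-1/165) = 141*(-1/165) = -47/55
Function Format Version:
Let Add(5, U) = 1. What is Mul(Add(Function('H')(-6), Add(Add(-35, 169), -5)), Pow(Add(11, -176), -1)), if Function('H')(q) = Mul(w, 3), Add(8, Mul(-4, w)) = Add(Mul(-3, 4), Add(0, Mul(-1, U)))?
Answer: Rational(-47, 55) ≈ -0.85455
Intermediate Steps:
U = -4 (U = Add(-5, 1) = -4)
w = 4 (w = Add(2, Mul(Rational(-1, 4), Add(Mul(-3, 4), Add(0, Mul(-1, -4))))) = Add(2, Mul(Rational(-1, 4), Add(-12, Add(0, 4)))) = Add(2, Mul(Rational(-1, 4), Add(-12, 4))) = Add(2, Mul(Rational(-1, 4), -8)) = Add(2, 2) = 4)
Function('H')(q) = 12 (Function('H')(q) = Mul(4, 3) = 12)
Mul(Add(Function('H')(-6), Add(Add(-35, 169), -5)), Pow(Add(11, -176), -1)) = Mul(Add(12, Add(Add(-35, 169), -5)), Pow(Add(11, -176), -1)) = Mul(Add(12, Add(134, -5)), Pow(-165, -1)) = Mul(Add(12, 129), Rational(-1, 165)) = Mul(141, Rational(-1, 165)) = Rational(-47, 55)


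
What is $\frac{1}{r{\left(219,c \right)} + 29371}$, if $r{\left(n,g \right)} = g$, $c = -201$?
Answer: $\frac{1}{29170} \approx 3.4282 \cdot 10^{-5}$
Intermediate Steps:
$\frac{1}{r{\left(219,c \right)} + 29371} = \frac{1}{-201 + 29371} = \frac{1}{29170}$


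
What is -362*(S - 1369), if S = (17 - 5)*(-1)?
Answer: 499922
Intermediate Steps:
S = -12 (S = 12*(-1) = -12)
-362*(S - 1369) = -362*(-12 - 1369) = -362*(-1381) = 499922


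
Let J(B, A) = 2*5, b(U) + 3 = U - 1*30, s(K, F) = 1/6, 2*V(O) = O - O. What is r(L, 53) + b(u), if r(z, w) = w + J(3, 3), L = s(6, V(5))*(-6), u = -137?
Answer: -107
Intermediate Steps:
V(O) = 0 (V(O) = (O - O)/2 = (½)*0 = 0)
s(K, F) = ⅙
b(U) = -33 + U (b(U) = -3 + (U - 1*30) = -3 + (U - 30) = -3 + (-30 + U) = -33 + U)
J(B, A) = 10
L = -1 (L = (⅙)*(-6) = -1)
r(z, w) = 10 + w (r(z, w) = w + 10 = 10 + w)
r(L, 53) + b(u) = (10 + 53) + (-33 - 137) = 63 - 170 = -107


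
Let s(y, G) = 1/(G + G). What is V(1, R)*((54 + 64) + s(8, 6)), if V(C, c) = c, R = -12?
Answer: -1417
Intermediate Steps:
s(y, G) = 1/(2*G)
V(1, R)*((54 + 64) + s(8, 6)) = -12*((54 + 64) + (½)/6) = -12*(118 + (½)*(⅙)) = -12*(118 + 1/12) = -12*1417/12 = -1417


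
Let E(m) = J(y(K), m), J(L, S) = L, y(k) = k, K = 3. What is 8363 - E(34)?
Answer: 8360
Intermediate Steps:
E(m) = 3
8363 - E(34) = 8363 - 1*3 = 8363 - 3 = 8360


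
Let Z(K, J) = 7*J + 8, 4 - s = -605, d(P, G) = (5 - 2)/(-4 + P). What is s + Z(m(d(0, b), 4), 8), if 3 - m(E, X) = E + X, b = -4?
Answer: 673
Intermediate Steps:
d(P, G) = 3/(-4 + P)
m(E, X) = 3 - E - X (m(E, X) = 3 - (E + X) = 3 + (-E - X) = 3 - E - X)
s = 609 (s = 4 - 1*(-605) = 4 + 605 = 609)
Z(K, J) = 8 + 7*J
s + Z(m(d(0, b), 4), 8) = 609 + (8 + 7*8) = 609 + (8 + 56) = 609 + 64 = 673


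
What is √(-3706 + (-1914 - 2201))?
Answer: 3*I*√869 ≈ 88.436*I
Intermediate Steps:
√(-3706 + (-1914 - 2201)) = √(-3706 - 4115) = √(-7821) = 3*I*√869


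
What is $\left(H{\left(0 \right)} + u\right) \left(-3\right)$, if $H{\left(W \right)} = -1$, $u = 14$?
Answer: $-39$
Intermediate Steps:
$\left(H{\left(0 \right)} + u\right) \left(-3\right) = \left(-1 + 14\right) \left(-3\right) = 13 \left(-3\right) = -39$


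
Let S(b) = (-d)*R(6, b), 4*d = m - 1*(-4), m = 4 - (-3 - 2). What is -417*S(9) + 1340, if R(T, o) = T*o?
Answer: 149047/2 ≈ 74524.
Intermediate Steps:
m = 9 (m = 4 - 1*(-5) = 4 + 5 = 9)
d = 13/4 (d = (9 - 1*(-4))/4 = (9 + 4)/4 = (1/4)*13 = 13/4 ≈ 3.2500)
S(b) = -39*b/2 (S(b) = (-1*13/4)*(6*b) = -39*b/2)
-417*S(9) + 1340 = -(-16263)*9/2 + 1340 = -417*(-351/2) + 1340 = 146367/2 + 1340 = 149047/2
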